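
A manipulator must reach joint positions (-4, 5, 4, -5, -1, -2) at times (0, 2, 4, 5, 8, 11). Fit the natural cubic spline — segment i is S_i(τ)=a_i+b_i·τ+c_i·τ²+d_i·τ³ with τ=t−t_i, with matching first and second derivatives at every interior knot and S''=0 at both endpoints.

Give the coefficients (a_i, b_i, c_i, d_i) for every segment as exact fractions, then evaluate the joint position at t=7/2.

  seg 0: a=-4 b=1535/311 c=0 d=-271/2488
  seg 1: a=5 b=2257/622 c=-813/1244 d=-1755/2488
  seg 2: a=4 b=-2317/311 c=-3039/622 d=2075/622
  seg 3: a=-5 b=-4487/622 c=1593/311 d=-12725/16794
  seg 4: a=-1 b=952/311 c=-3167/1866 d=3167/16794
S(7/2) = 131203/19904

Δ: Δ0=9/2, Δ1=-1/2, Δ2=-9, Δ3=4/3, Δ4=-1/3
row 1: diag=8, rhs=-30; c'=1/4, d'=-15/4
row 2: denom=6−2·1/4=11/2; d'=(-51−2·-15/4)/(11/2)=-87/11
row 3: denom=8−1·2/11=86/11; d'=(62−1·-87/11)/(86/11)=769/86
row 4: denom=12−3·33/86=933/86; d'=(-10−3·769/86)/(933/86)=-3167/933
back: M4=-3167/933
back: M3=769/86−33/86·-3167/933=3186/311
back: M2=-87/11−2/11·3186/311=-3039/311
back: M1=-15/4−1/4·-3039/311=-813/622
M: M0=0, M1=-813/622, M2=-3039/311, M3=3186/311, M4=-3167/933, M5=0
seg 0: a=-4, c=M0/2=0, d=(M1−M0)/(6·2)=-271/2488, b=Δ0−h0·(2M0+M1)/6=1535/311
seg 1: a=5, c=M1/2=-813/1244, d=(M2−M1)/(6·2)=-1755/2488, b=Δ1−h1·(2M1+M2)/6=2257/622
seg 2: a=4, c=M2/2=-3039/622, d=(M3−M2)/(6·1)=2075/622, b=Δ2−h2·(2M2+M3)/6=-2317/311
seg 3: a=-5, c=M3/2=1593/311, d=(M4−M3)/(6·3)=-12725/16794, b=Δ3−h3·(2M3+M4)/6=-4487/622
seg 4: a=-1, c=M4/2=-3167/1866, d=(M5−M4)/(6·3)=3167/16794, b=Δ4−h4·(2M4+M5)/6=952/311
t_q=7/2 → seg 1, τ=3/2; S=5+2257/622·τ+-813/1244·τ²+-1755/2488·τ³=131203/19904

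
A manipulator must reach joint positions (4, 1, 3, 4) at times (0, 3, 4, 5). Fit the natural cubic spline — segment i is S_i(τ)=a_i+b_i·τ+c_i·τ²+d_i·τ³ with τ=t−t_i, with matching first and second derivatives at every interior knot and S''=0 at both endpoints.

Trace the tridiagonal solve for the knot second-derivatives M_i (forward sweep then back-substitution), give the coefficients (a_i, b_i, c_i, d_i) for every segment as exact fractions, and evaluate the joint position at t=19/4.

  seg 0: a=4 b=-70/31 c=0 d=13/93
  seg 1: a=1 b=47/31 c=39/31 d=-24/31
  seg 2: a=3 b=53/31 c=-33/31 d=11/31
S(19/4) = 7605/1984

Δ: Δ0=-1, Δ1=2, Δ2=1
row 1: diag=8, rhs=18; c'=1/8, d'=9/4
row 2: denom=4−1·1/8=31/8; d'=(-6−1·9/4)/(31/8)=-66/31
back: M2=-66/31
back: M1=9/4−1/8·-66/31=78/31
M: M0=0, M1=78/31, M2=-66/31, M3=0
seg 0: a=4, c=M0/2=0, d=(M1−M0)/(6·3)=13/93, b=Δ0−h0·(2M0+M1)/6=-70/31
seg 1: a=1, c=M1/2=39/31, d=(M2−M1)/(6·1)=-24/31, b=Δ1−h1·(2M1+M2)/6=47/31
seg 2: a=3, c=M2/2=-33/31, d=(M3−M2)/(6·1)=11/31, b=Δ2−h2·(2M2+M3)/6=53/31
t_q=19/4 → seg 2, τ=3/4; S=3+53/31·τ+-33/31·τ²+11/31·τ³=7605/1984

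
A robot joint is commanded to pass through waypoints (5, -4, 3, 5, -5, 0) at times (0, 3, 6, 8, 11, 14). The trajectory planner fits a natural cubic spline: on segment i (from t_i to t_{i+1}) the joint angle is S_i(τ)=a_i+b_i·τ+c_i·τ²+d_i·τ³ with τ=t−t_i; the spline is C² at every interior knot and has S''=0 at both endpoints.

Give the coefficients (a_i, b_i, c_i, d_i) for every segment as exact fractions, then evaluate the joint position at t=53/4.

Δ: Δ0=-3, Δ1=7/3, Δ2=1, Δ3=-10/3, Δ4=5/3
row 1: diag=12, rhs=32; c'=1/4, d'=8/3
row 2: denom=10−3·1/4=37/4; d'=(-8−3·8/3)/(37/4)=-64/37
row 3: denom=10−2·8/37=354/37; d'=(-26−2·-64/37)/(354/37)=-139/59
row 4: denom=12−3·37/118=1305/118; d'=(30−3·-139/59)/(1305/118)=486/145
back: M4=486/145
back: M3=-139/59−37/118·486/145=-494/145
back: M2=-64/37−8/37·-494/145=-144/145
back: M1=8/3−1/4·-144/145=1268/435
M: M0=0, M1=1268/435, M2=-144/145, M3=-494/145, M4=486/145, M5=0
seg 0: a=5, c=M0/2=0, d=(M1−M0)/(6·3)=634/3915, b=Δ0−h0·(2M0+M1)/6=-1939/435
seg 1: a=-4, c=M1/2=634/435, d=(M2−M1)/(6·3)=-170/783, b=Δ1−h1·(2M1+M2)/6=-37/435
seg 2: a=3, c=M2/2=-72/145, d=(M3−M2)/(6·2)=-35/174, b=Δ2−h2·(2M2+M3)/6=1217/435
seg 3: a=5, c=M3/2=-247/145, d=(M4−M3)/(6·3)=98/261, b=Δ3−h3·(2M3+M4)/6=-697/435
seg 4: a=-5, c=M4/2=243/145, d=(M5−M4)/(6·3)=-27/145, b=Δ4−h4·(2M4+M5)/6=-733/435
t_q=53/4 → seg 4, τ=9/4; S=-5+-733/435·τ+243/145·τ²+-27/145·τ³=-4507/1856

  seg 0: a=5 b=-1939/435 c=0 d=634/3915
  seg 1: a=-4 b=-37/435 c=634/435 d=-170/783
  seg 2: a=3 b=1217/435 c=-72/145 d=-35/174
  seg 3: a=5 b=-697/435 c=-247/145 d=98/261
  seg 4: a=-5 b=-733/435 c=243/145 d=-27/145
S(53/4) = -4507/1856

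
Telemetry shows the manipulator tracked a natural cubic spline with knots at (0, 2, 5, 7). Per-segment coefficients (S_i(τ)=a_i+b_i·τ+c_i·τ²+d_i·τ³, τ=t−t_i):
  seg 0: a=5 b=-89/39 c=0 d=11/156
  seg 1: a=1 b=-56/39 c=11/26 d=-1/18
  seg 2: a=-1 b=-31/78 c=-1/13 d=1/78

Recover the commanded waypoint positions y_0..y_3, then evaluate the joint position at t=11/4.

y_0 = S_0(0) = a_0 = 5
y_1 = S_1(0) = a_1 = 1
y_2 = S_2(0) = a_2 = -1
y_3 = S_2(2) = -2
t_q=11/4 is in segment 1 (τ=3/4); S_1(τ)=229/1664

y_0=5 y_1=1 y_2=-1 y_3=-2
S(11/4) = 229/1664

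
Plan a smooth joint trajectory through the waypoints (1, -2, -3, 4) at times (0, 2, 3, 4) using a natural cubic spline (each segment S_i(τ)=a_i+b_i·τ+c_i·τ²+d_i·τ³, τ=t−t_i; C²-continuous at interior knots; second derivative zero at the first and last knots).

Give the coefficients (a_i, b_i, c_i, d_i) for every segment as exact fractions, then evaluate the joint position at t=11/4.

Δ: Δ0=-3/2, Δ1=-1, Δ2=7
row 1: diag=6, rhs=3; c'=1/6, d'=1/2
row 2: denom=4−1·1/6=23/6; d'=(48−1·1/2)/(23/6)=285/23
back: M2=285/23
back: M1=1/2−1/6·285/23=-36/23
M: M0=0, M1=-36/23, M2=285/23, M3=0
seg 0: a=1, c=M0/2=0, d=(M1−M0)/(6·2)=-3/23, b=Δ0−h0·(2M0+M1)/6=-45/46
seg 1: a=-2, c=M1/2=-18/23, d=(M2−M1)/(6·1)=107/46, b=Δ1−h1·(2M1+M2)/6=-117/46
seg 2: a=-3, c=M2/2=285/46, d=(M3−M2)/(6·1)=-95/46, b=Δ2−h2·(2M2+M3)/6=66/23
t_q=11/4 → seg 1, τ=3/4; S=-2+-117/46·τ+-18/23·τ²+107/46·τ³=-9911/2944

  seg 0: a=1 b=-45/46 c=0 d=-3/23
  seg 1: a=-2 b=-117/46 c=-18/23 d=107/46
  seg 2: a=-3 b=66/23 c=285/46 d=-95/46
S(11/4) = -9911/2944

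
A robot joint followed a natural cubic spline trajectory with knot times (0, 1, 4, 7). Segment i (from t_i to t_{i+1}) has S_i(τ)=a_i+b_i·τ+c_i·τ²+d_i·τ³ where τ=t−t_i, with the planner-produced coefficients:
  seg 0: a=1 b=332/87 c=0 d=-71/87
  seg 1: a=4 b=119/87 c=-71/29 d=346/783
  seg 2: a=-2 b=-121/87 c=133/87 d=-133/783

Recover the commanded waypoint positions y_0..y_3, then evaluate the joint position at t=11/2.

y_0=1 y_1=4 y_2=-2 y_3=3
S(11/2) = -283/232

y_0 = S_0(0) = a_0 = 1
y_1 = S_1(0) = a_1 = 4
y_2 = S_2(0) = a_2 = -2
y_3 = S_2(3) = 3
t_q=11/2 is in segment 2 (τ=3/2); S_2(τ)=-283/232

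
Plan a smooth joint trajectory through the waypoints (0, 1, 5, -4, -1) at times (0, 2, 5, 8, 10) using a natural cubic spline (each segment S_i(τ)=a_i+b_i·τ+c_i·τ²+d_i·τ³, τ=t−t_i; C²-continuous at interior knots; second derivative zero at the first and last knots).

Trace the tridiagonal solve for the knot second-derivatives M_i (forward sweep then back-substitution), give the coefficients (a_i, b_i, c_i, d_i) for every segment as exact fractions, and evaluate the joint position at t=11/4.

  seg 0: a=0 b=-4/255 c=0 d=263/2040
  seg 1: a=1 b=781/510 c=263/340 d=-2569/9180
  seg 2: a=5 b=-83/60 c=-89/51 d=3691/9180
  seg 3: a=-4 b=-509/510 c=637/340 d=-637/2040
S(11/4) = 53651/21760

Δ: Δ0=1/2, Δ1=4/3, Δ2=-3, Δ3=3/2
row 1: diag=10, rhs=5; c'=3/10, d'=1/2
row 2: denom=12−3·3/10=111/10; d'=(-26−3·1/2)/(111/10)=-275/111
row 3: denom=10−3·10/37=340/37; d'=(27−3·-275/111)/(340/37)=637/170
back: M3=637/170
back: M2=-275/111−10/37·637/170=-178/51
back: M1=1/2−3/10·-178/51=263/170
M: M0=0, M1=263/170, M2=-178/51, M3=637/170, M4=0
seg 0: a=0, c=M0/2=0, d=(M1−M0)/(6·2)=263/2040, b=Δ0−h0·(2M0+M1)/6=-4/255
seg 1: a=1, c=M1/2=263/340, d=(M2−M1)/(6·3)=-2569/9180, b=Δ1−h1·(2M1+M2)/6=781/510
seg 2: a=5, c=M2/2=-89/51, d=(M3−M2)/(6·3)=3691/9180, b=Δ2−h2·(2M2+M3)/6=-83/60
seg 3: a=-4, c=M3/2=637/340, d=(M4−M3)/(6·2)=-637/2040, b=Δ3−h3·(2M3+M4)/6=-509/510
t_q=11/4 → seg 1, τ=3/4; S=1+781/510·τ+263/340·τ²+-2569/9180·τ³=53651/21760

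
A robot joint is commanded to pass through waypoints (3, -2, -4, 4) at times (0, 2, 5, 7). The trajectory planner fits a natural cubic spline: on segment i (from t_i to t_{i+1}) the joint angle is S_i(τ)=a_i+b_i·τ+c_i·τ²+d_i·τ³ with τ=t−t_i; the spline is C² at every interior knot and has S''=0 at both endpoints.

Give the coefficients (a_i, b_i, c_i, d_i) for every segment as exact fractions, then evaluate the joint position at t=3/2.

  seg 0: a=3 b=-109/42 c=0 d=1/42
  seg 1: a=-2 b=-97/42 c=1/7 d=17/126
  seg 2: a=-4 b=46/21 c=19/14 d=-19/84
S(3/2) = -13/16

Δ: Δ0=-5/2, Δ1=-2/3, Δ2=4
row 1: diag=10, rhs=11; c'=3/10, d'=11/10
row 2: denom=10−3·3/10=91/10; d'=(28−3·11/10)/(91/10)=19/7
back: M2=19/7
back: M1=11/10−3/10·19/7=2/7
M: M0=0, M1=2/7, M2=19/7, M3=0
seg 0: a=3, c=M0/2=0, d=(M1−M0)/(6·2)=1/42, b=Δ0−h0·(2M0+M1)/6=-109/42
seg 1: a=-2, c=M1/2=1/7, d=(M2−M1)/(6·3)=17/126, b=Δ1−h1·(2M1+M2)/6=-97/42
seg 2: a=-4, c=M2/2=19/14, d=(M3−M2)/(6·2)=-19/84, b=Δ2−h2·(2M2+M3)/6=46/21
t_q=3/2 → seg 0, τ=3/2; S=3+-109/42·τ+0·τ²+1/42·τ³=-13/16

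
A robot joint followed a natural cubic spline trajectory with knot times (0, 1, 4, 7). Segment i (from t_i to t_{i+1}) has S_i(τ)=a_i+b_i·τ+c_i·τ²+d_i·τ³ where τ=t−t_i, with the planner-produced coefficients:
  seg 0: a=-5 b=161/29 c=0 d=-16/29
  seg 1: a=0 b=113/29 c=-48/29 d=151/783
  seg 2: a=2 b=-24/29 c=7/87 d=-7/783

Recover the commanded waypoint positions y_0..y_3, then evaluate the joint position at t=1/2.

y_0=-5 y_1=0 y_2=2 y_3=0
S(1/2) = -133/58

y_0 = S_0(0) = a_0 = -5
y_1 = S_1(0) = a_1 = 0
y_2 = S_2(0) = a_2 = 2
y_3 = S_2(3) = 0
t_q=1/2 is in segment 0 (τ=1/2); S_0(τ)=-133/58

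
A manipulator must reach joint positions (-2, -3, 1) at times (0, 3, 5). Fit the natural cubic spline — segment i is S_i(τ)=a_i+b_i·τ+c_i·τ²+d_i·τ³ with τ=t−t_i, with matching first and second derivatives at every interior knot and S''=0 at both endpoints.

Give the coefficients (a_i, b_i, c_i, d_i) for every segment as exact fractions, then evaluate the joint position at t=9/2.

Δ: Δ0=-1/3, Δ1=2
row 1: diag=10, rhs=14; c'=1/5, d'=7/5
back: M1=7/5
M: M0=0, M1=7/5, M2=0
seg 0: a=-2, c=M0/2=0, d=(M1−M0)/(6·3)=7/90, b=Δ0−h0·(2M0+M1)/6=-31/30
seg 1: a=-3, c=M1/2=7/10, d=(M2−M1)/(6·2)=-7/60, b=Δ1−h1·(2M1+M2)/6=16/15
t_q=9/2 → seg 1, τ=3/2; S=-3+16/15·τ+7/10·τ²+-7/60·τ³=-7/32

  seg 0: a=-2 b=-31/30 c=0 d=7/90
  seg 1: a=-3 b=16/15 c=7/10 d=-7/60
S(9/2) = -7/32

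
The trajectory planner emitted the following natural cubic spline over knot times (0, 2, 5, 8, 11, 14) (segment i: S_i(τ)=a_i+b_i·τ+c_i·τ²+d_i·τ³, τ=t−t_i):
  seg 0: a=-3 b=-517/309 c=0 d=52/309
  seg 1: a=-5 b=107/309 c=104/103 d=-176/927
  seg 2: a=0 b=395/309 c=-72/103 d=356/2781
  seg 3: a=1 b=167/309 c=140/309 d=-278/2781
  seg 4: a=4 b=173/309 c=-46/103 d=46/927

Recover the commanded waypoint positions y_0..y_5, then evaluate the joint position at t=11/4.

y_0=-3 y_1=-5 y_2=0 y_3=1 y_4=4 y_5=3
S(11/4) = -438/103

y_0 = S_0(0) = a_0 = -3
y_1 = S_1(0) = a_1 = -5
y_2 = S_2(0) = a_2 = 0
y_3 = S_3(0) = a_3 = 1
y_4 = S_4(0) = a_4 = 4
y_5 = S_4(3) = 3
t_q=11/4 is in segment 1 (τ=3/4); S_1(τ)=-438/103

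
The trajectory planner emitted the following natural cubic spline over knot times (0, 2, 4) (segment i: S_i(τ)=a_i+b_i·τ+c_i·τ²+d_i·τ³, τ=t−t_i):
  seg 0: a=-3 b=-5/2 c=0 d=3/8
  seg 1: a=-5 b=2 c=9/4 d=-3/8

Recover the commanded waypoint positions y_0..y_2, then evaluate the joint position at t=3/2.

y_0 = S_0(0) = a_0 = -3
y_1 = S_1(0) = a_1 = -5
y_2 = S_1(2) = 5
t_q=3/2 is in segment 0 (τ=3/2); S_0(τ)=-351/64

y_0=-3 y_1=-5 y_2=5
S(3/2) = -351/64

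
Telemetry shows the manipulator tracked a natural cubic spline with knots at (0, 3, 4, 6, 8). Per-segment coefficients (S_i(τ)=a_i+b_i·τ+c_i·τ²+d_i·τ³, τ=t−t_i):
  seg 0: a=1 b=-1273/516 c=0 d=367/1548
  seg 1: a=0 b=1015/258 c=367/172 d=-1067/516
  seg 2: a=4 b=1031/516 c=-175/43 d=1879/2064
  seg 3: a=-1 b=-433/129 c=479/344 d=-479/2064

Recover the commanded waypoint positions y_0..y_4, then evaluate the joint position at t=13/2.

y_0 = S_0(0) = a_0 = 1
y_1 = S_1(0) = a_1 = 0
y_2 = S_2(0) = a_2 = 4
y_3 = S_3(0) = a_3 = -1
y_4 = S_3(2) = -4
t_q=13/2 is in segment 3 (τ=1/2); S_3(τ)=-12985/5504

y_0=1 y_1=0 y_2=4 y_3=-1 y_4=-4
S(13/2) = -12985/5504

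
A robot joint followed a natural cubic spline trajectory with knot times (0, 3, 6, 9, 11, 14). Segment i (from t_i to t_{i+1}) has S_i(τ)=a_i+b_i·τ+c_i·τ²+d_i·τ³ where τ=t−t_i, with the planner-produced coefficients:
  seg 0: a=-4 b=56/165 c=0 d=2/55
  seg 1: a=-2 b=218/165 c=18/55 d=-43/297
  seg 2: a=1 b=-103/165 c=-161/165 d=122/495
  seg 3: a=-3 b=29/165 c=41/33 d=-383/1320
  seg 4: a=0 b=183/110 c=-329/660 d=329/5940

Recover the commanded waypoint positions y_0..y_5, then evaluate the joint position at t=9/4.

y_0=-4 y_1=-2 y_2=1 y_3=-3 y_4=0 y_5=2
S(9/4) = -4967/1760

y_0 = S_0(0) = a_0 = -4
y_1 = S_1(0) = a_1 = -2
y_2 = S_2(0) = a_2 = 1
y_3 = S_3(0) = a_3 = -3
y_4 = S_4(0) = a_4 = 0
y_5 = S_4(3) = 2
t_q=9/4 is in segment 0 (τ=9/4); S_0(τ)=-4967/1760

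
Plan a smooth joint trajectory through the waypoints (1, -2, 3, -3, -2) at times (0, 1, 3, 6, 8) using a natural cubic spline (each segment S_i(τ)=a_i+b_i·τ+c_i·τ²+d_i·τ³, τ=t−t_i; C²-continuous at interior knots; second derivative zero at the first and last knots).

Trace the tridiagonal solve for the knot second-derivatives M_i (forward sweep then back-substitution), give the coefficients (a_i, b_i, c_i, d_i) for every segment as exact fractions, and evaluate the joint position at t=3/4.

Δ: Δ0=-3, Δ1=5/2, Δ2=-2, Δ3=1/2
row 1: diag=6, rhs=33; c'=1/3, d'=11/2
row 2: denom=10−2·1/3=28/3; d'=(-27−2·11/2)/(28/3)=-57/14
row 3: denom=10−3·9/28=253/28; d'=(15−3·-57/14)/(253/28)=762/253
back: M3=762/253
back: M2=-57/14−9/28·762/253=-1275/253
back: M1=11/2−1/3·-1275/253=3633/506
M: M0=0, M1=3633/506, M2=-1275/253, M3=762/253, M4=0
seg 0: a=1, c=M0/2=0, d=(M1−M0)/(6·1)=1211/1012, b=Δ0−h0·(2M0+M1)/6=-4247/1012
seg 1: a=-2, c=M1/2=3633/1012, d=(M2−M1)/(6·2)=-2061/2024, b=Δ1−h1·(2M1+M2)/6=-307/506
seg 2: a=3, c=M2/2=-1275/506, d=(M3−M2)/(6·3)=679/1518, b=Δ2−h2·(2M2+M3)/6=388/253
seg 3: a=-3, c=M3/2=381/253, d=(M4−M3)/(6·2)=-127/506, b=Δ3−h3·(2M3+M4)/6=-763/506
t_q=3/4 → seg 0, τ=3/4; S=1+-4247/1012·τ+0·τ²+1211/1012·τ³=-106391/64768

  seg 0: a=1 b=-4247/1012 c=0 d=1211/1012
  seg 1: a=-2 b=-307/506 c=3633/1012 d=-2061/2024
  seg 2: a=3 b=388/253 c=-1275/506 d=679/1518
  seg 3: a=-3 b=-763/506 c=381/253 d=-127/506
S(3/4) = -106391/64768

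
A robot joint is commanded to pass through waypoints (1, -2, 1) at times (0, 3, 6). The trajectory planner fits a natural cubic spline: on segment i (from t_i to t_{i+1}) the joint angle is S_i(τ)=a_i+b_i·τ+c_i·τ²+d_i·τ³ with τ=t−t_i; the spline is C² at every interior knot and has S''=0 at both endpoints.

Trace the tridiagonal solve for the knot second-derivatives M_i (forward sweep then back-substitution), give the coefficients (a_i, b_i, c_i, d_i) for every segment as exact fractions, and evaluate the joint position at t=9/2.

  seg 0: a=1 b=-3/2 c=0 d=1/18
  seg 1: a=-2 b=0 c=1/2 d=-1/18
S(9/2) = -17/16

Δ: Δ0=-1, Δ1=1
row 1: diag=12, rhs=12; c'=1/4, d'=1
back: M1=1
M: M0=0, M1=1, M2=0
seg 0: a=1, c=M0/2=0, d=(M1−M0)/(6·3)=1/18, b=Δ0−h0·(2M0+M1)/6=-3/2
seg 1: a=-2, c=M1/2=1/2, d=(M2−M1)/(6·3)=-1/18, b=Δ1−h1·(2M1+M2)/6=0
t_q=9/2 → seg 1, τ=3/2; S=-2+0·τ+1/2·τ²+-1/18·τ³=-17/16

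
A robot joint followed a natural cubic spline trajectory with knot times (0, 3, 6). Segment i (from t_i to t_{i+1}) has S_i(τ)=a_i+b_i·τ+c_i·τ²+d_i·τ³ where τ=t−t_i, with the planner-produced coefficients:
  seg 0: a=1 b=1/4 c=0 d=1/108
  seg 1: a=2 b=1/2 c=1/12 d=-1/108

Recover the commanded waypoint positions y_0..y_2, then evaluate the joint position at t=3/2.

y_0 = S_0(0) = a_0 = 1
y_1 = S_1(0) = a_1 = 2
y_2 = S_1(3) = 4
t_q=3/2 is in segment 0 (τ=3/2); S_0(τ)=45/32

y_0=1 y_1=2 y_2=4
S(3/2) = 45/32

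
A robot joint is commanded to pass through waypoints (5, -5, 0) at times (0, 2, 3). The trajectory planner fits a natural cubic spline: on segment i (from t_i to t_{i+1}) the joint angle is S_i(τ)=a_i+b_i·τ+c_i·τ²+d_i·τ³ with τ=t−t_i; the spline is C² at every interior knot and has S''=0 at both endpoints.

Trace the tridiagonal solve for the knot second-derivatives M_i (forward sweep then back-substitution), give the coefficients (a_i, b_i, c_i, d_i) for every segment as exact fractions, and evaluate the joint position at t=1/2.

  seg 0: a=5 b=-25/3 c=0 d=5/6
  seg 1: a=-5 b=5/3 c=5 d=-5/3
S(1/2) = 15/16

Δ: Δ0=-5, Δ1=5
row 1: diag=6, rhs=60; c'=1/6, d'=10
back: M1=10
M: M0=0, M1=10, M2=0
seg 0: a=5, c=M0/2=0, d=(M1−M0)/(6·2)=5/6, b=Δ0−h0·(2M0+M1)/6=-25/3
seg 1: a=-5, c=M1/2=5, d=(M2−M1)/(6·1)=-5/3, b=Δ1−h1·(2M1+M2)/6=5/3
t_q=1/2 → seg 0, τ=1/2; S=5+-25/3·τ+0·τ²+5/6·τ³=15/16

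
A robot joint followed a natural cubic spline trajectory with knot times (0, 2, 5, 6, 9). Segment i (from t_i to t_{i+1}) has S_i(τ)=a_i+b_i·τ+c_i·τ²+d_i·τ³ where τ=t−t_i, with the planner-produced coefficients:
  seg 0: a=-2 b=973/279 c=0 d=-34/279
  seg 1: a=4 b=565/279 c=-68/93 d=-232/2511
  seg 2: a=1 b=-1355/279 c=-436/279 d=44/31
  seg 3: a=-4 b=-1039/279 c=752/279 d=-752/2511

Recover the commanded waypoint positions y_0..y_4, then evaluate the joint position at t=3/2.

y_0 = S_0(0) = a_0 = -2
y_1 = S_1(0) = a_1 = 4
y_2 = S_2(0) = a_2 = 1
y_3 = S_3(0) = a_3 = -4
y_4 = S_3(3) = 1
t_q=3/2 is in segment 0 (τ=3/2); S_0(τ)=1049/372

y_0=-2 y_1=4 y_2=1 y_3=-4 y_4=1
S(3/2) = 1049/372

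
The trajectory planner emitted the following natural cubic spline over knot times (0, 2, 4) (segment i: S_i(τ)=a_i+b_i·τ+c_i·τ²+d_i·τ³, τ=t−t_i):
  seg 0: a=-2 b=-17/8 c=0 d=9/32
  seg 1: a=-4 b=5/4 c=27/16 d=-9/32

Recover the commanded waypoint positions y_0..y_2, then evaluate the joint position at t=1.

y_0=-2 y_1=-4 y_2=3
S(1) = -123/32

y_0 = S_0(0) = a_0 = -2
y_1 = S_1(0) = a_1 = -4
y_2 = S_1(2) = 3
t_q=1 is in segment 0 (τ=1); S_0(τ)=-123/32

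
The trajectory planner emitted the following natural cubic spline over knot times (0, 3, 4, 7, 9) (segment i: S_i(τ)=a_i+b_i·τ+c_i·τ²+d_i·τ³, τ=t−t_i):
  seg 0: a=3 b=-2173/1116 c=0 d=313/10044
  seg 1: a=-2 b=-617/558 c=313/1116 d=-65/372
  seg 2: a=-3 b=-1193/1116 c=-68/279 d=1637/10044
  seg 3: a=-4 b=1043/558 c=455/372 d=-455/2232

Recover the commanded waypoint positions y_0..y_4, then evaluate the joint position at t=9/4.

y_0 = S_0(0) = a_0 = 3
y_1 = S_1(0) = a_1 = -2
y_2 = S_2(0) = a_2 = -3
y_3 = S_3(0) = a_3 = -4
y_4 = S_3(2) = 3
t_q=9/4 is in segment 0 (τ=9/4); S_0(τ)=-8143/7936

y_0=3 y_1=-2 y_2=-3 y_3=-4 y_4=3
S(9/4) = -8143/7936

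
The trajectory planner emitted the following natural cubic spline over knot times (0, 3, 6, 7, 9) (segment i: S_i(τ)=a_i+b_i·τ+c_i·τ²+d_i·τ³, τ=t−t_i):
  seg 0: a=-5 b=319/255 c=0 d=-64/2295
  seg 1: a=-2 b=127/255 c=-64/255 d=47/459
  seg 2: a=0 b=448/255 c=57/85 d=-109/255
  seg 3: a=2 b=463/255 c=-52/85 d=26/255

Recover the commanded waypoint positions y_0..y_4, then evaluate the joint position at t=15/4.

y_0 = S_0(0) = a_0 = -5
y_1 = S_1(0) = a_1 = -2
y_2 = S_2(0) = a_2 = 0
y_3 = S_3(0) = a_3 = 2
y_4 = S_3(2) = 4
t_q=15/4 is in segment 1 (τ=3/4); S_1(τ)=-9381/5440

y_0=-5 y_1=-2 y_2=0 y_3=2 y_4=4
S(15/4) = -9381/5440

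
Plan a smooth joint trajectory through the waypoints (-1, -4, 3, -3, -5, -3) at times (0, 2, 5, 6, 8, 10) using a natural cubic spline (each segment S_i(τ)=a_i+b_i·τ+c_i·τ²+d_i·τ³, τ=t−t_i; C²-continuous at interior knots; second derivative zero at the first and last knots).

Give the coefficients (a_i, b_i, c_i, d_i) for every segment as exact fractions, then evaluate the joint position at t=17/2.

Δ: Δ0=-3/2, Δ1=7/3, Δ2=-6, Δ3=-1, Δ4=1
row 1: diag=10, rhs=23; c'=3/10, d'=23/10
row 2: denom=8−3·3/10=71/10; d'=(-50−3·23/10)/(71/10)=-569/71
row 3: denom=6−1·10/71=416/71; d'=(30−1·-569/71)/(416/71)=2699/416
row 4: denom=8−2·71/208=761/104; d'=(12−2·2699/416)/(761/104)=-203/1522
back: M4=-203/1522
back: M3=2699/416−71/208·-203/1522=4972/761
back: M2=-569/71−10/71·4972/761=-6799/761
back: M1=23/10−3/10·-6799/761=3790/761
M: M0=0, M1=3790/761, M2=-6799/761, M3=4972/761, M4=-203/1522, M5=0
seg 0: a=-1, c=M0/2=0, d=(M1−M0)/(6·2)=1895/4566, b=Δ0−h0·(2M0+M1)/6=-14429/4566
seg 1: a=-4, c=M1/2=1895/761, d=(M2−M1)/(6·3)=-10589/13698, b=Δ1−h1·(2M1+M2)/6=8311/4566
seg 2: a=3, c=M2/2=-6799/1522, d=(M3−M2)/(6·1)=11771/4566, b=Δ2−h2·(2M2+M3)/6=-9385/2283
seg 3: a=-3, c=M3/2=2486/761, d=(M4−M3)/(6·2)=-10147/18264, b=Δ3−h3·(2M3+M4)/6=-24251/4566
seg 4: a=-5, c=M4/2=-203/3044, d=(M5−M4)/(6·2)=203/18264, b=Δ4−h4·(2M4+M5)/6=2486/2283
t_q=17/2 → seg 4, τ=1/2; S=-5+2486/2283·τ+-203/3044·τ²+203/18264·τ³=-217747/48704

  seg 0: a=-1 b=-14429/4566 c=0 d=1895/4566
  seg 1: a=-4 b=8311/4566 c=1895/761 d=-10589/13698
  seg 2: a=3 b=-9385/2283 c=-6799/1522 d=11771/4566
  seg 3: a=-3 b=-24251/4566 c=2486/761 d=-10147/18264
  seg 4: a=-5 b=2486/2283 c=-203/3044 d=203/18264
S(17/2) = -217747/48704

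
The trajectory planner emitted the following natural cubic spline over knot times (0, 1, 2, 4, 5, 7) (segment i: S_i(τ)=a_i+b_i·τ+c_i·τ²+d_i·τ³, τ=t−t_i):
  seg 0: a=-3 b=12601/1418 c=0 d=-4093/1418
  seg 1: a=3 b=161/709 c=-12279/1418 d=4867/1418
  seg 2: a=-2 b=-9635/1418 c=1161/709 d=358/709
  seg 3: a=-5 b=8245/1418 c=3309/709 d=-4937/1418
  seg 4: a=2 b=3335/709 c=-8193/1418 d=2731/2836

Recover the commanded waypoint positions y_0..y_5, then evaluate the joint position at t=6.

y_0 = S_0(0) = a_0 = -3
y_1 = S_1(0) = a_1 = 3
y_2 = S_2(0) = a_2 = -2
y_3 = S_3(0) = a_3 = -5
y_4 = S_4(0) = a_4 = 2
y_5 = S_4(2) = -4
t_q=6 is in segment 4 (τ=1); S_4(τ)=5357/2836

y_0=-3 y_1=3 y_2=-2 y_3=-5 y_4=2 y_5=-4
S(6) = 5357/2836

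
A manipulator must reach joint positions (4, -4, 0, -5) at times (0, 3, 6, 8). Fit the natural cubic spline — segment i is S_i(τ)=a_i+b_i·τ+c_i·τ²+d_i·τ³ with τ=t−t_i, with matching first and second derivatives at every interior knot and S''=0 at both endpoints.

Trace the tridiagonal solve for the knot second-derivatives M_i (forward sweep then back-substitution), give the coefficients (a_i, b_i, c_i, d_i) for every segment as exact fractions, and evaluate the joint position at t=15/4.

  seg 0: a=4 b=-901/222 c=0 d=103/666
  seg 1: a=-4 b=13/111 c=103/74 d=-73/222
  seg 2: a=0 b=-91/222 c=-58/37 d=29/111
S(15/4) = -15477/4736

Δ: Δ0=-8/3, Δ1=4/3, Δ2=-5/2
row 1: diag=12, rhs=24; c'=1/4, d'=2
row 2: denom=10−3·1/4=37/4; d'=(-23−3·2)/(37/4)=-116/37
back: M2=-116/37
back: M1=2−1/4·-116/37=103/37
M: M0=0, M1=103/37, M2=-116/37, M3=0
seg 0: a=4, c=M0/2=0, d=(M1−M0)/(6·3)=103/666, b=Δ0−h0·(2M0+M1)/6=-901/222
seg 1: a=-4, c=M1/2=103/74, d=(M2−M1)/(6·3)=-73/222, b=Δ1−h1·(2M1+M2)/6=13/111
seg 2: a=0, c=M2/2=-58/37, d=(M3−M2)/(6·2)=29/111, b=Δ2−h2·(2M2+M3)/6=-91/222
t_q=15/4 → seg 1, τ=3/4; S=-4+13/111·τ+103/74·τ²+-73/222·τ³=-15477/4736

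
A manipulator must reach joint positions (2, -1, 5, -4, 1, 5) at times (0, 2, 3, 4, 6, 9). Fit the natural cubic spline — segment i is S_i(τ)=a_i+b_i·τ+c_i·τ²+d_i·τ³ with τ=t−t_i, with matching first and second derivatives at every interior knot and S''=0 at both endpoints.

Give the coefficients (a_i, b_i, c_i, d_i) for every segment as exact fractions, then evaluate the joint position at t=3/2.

Δ: Δ0=-3/2, Δ1=6, Δ2=-9, Δ3=5/2, Δ4=4/3
row 1: diag=6, rhs=45; c'=1/6, d'=15/2
row 2: denom=4−1·1/6=23/6; d'=(-90−1·15/2)/(23/6)=-585/23
row 3: denom=6−1·6/23=132/23; d'=(69−1·-585/23)/(132/23)=181/11
row 4: denom=10−2·23/66=307/33; d'=(-7−2·181/11)/(307/33)=-1317/307
back: M4=-1317/307
back: M3=181/11−23/66·-1317/307=11021/614
back: M2=-585/23−6/23·11021/614=-9246/307
back: M1=15/2−1/6·-9246/307=7687/614
M: M0=0, M1=7687/614, M2=-9246/307, M3=11021/614, M4=-1317/307, M5=0
seg 0: a=2, c=M0/2=0, d=(M1−M0)/(6·2)=7687/7368, b=Δ0−h0·(2M0+M1)/6=-5225/921
seg 1: a=-1, c=M1/2=7687/1228, d=(M2−M1)/(6·1)=-26179/3684, b=Δ1−h1·(2M1+M2)/6=12611/1842
seg 2: a=5, c=M2/2=-4623/307, d=(M3−M2)/(6·1)=29513/3684, b=Δ2−h2·(2M2+M3)/6=-7193/3684
seg 3: a=-4, c=M3/2=11021/1228, d=(M4−M3)/(6·2)=-13655/7368, b=Δ3−h3·(2M3+M4)/6=-14803/1842
seg 4: a=1, c=M4/2=-1317/614, d=(M5−M4)/(6·3)=439/1842, b=Δ4−h4·(2M4+M5)/6=5179/921
t_q=3/2 → seg 0, τ=3/2; S=2+-5225/921·τ+0·τ²+7687/7368·τ³=-58721/19648

  seg 0: a=2 b=-5225/921 c=0 d=7687/7368
  seg 1: a=-1 b=12611/1842 c=7687/1228 d=-26179/3684
  seg 2: a=5 b=-7193/3684 c=-4623/307 d=29513/3684
  seg 3: a=-4 b=-14803/1842 c=11021/1228 d=-13655/7368
  seg 4: a=1 b=5179/921 c=-1317/614 d=439/1842
S(3/2) = -58721/19648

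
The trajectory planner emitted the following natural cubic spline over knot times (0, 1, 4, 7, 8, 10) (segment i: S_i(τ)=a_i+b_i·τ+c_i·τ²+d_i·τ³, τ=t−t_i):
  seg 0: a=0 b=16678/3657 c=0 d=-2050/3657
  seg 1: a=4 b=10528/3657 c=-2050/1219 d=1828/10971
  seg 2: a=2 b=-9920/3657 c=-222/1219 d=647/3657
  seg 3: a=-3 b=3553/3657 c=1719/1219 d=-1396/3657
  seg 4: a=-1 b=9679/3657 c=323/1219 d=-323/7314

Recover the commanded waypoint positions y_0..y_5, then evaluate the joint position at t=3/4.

y_0=0 y_1=4 y_2=2 y_3=-3 y_4=-1 y_5=5
S(3/4) = 124199/39008

y_0 = S_0(0) = a_0 = 0
y_1 = S_1(0) = a_1 = 4
y_2 = S_2(0) = a_2 = 2
y_3 = S_3(0) = a_3 = -3
y_4 = S_4(0) = a_4 = -1
y_5 = S_4(2) = 5
t_q=3/4 is in segment 0 (τ=3/4); S_0(τ)=124199/39008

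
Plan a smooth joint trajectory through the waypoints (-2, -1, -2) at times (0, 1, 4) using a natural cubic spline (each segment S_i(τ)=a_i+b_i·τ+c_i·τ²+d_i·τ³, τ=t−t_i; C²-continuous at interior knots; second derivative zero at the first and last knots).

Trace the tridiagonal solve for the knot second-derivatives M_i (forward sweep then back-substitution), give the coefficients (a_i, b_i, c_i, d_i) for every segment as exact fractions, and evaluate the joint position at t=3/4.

Δ: Δ0=1, Δ1=-1/3
row 1: diag=8, rhs=-8; c'=3/8, d'=-1
back: M1=-1
M: M0=0, M1=-1, M2=0
seg 0: a=-2, c=M0/2=0, d=(M1−M0)/(6·1)=-1/6, b=Δ0−h0·(2M0+M1)/6=7/6
seg 1: a=-1, c=M1/2=-1/2, d=(M2−M1)/(6·3)=1/18, b=Δ1−h1·(2M1+M2)/6=2/3
t_q=3/4 → seg 0, τ=3/4; S=-2+7/6·τ+0·τ²+-1/6·τ³=-153/128

  seg 0: a=-2 b=7/6 c=0 d=-1/6
  seg 1: a=-1 b=2/3 c=-1/2 d=1/18
S(3/4) = -153/128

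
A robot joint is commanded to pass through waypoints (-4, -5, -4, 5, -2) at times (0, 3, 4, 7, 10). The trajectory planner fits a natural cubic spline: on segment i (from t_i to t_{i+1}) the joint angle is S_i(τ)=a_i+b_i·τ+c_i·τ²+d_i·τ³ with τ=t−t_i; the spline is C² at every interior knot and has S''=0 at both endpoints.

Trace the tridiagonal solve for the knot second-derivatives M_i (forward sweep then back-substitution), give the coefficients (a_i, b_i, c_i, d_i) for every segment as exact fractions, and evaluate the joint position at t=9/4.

Δ: Δ0=-1/3, Δ1=1, Δ2=3, Δ3=-7/3
row 1: diag=8, rhs=8; c'=1/8, d'=1
row 2: denom=8−1·1/8=63/8; d'=(12−1·1)/(63/8)=88/63
row 3: denom=12−3·8/21=76/7; d'=(-32−3·88/63)/(76/7)=-10/3
back: M3=-10/3
back: M2=88/63−8/21·-10/3=8/3
back: M1=1−1/8·8/3=2/3
M: M0=0, M1=2/3, M2=8/3, M3=-10/3, M4=0
seg 0: a=-4, c=M0/2=0, d=(M1−M0)/(6·3)=1/27, b=Δ0−h0·(2M0+M1)/6=-2/3
seg 1: a=-5, c=M1/2=1/3, d=(M2−M1)/(6·1)=1/3, b=Δ1−h1·(2M1+M2)/6=1/3
seg 2: a=-4, c=M2/2=4/3, d=(M3−M2)/(6·3)=-1/3, b=Δ2−h2·(2M2+M3)/6=2
seg 3: a=5, c=M3/2=-5/3, d=(M4−M3)/(6·3)=5/27, b=Δ3−h3·(2M3+M4)/6=1
t_q=9/4 → seg 0, τ=9/4; S=-4+-2/3·τ+0·τ²+1/27·τ³=-325/64

  seg 0: a=-4 b=-2/3 c=0 d=1/27
  seg 1: a=-5 b=1/3 c=1/3 d=1/3
  seg 2: a=-4 b=2 c=4/3 d=-1/3
  seg 3: a=5 b=1 c=-5/3 d=5/27
S(9/4) = -325/64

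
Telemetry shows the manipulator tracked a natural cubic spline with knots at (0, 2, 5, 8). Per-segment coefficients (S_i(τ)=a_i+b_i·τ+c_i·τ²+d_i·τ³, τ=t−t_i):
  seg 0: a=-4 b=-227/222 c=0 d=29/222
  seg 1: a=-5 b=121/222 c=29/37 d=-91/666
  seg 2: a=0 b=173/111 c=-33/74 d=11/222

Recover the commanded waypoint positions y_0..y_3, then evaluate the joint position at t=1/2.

y_0 = S_0(0) = a_0 = -4
y_1 = S_1(0) = a_1 = -5
y_2 = S_2(0) = a_2 = 0
y_3 = S_2(3) = 2
t_q=1/2 is in segment 0 (τ=1/2); S_0(τ)=-2661/592

y_0=-4 y_1=-5 y_2=0 y_3=2
S(1/2) = -2661/592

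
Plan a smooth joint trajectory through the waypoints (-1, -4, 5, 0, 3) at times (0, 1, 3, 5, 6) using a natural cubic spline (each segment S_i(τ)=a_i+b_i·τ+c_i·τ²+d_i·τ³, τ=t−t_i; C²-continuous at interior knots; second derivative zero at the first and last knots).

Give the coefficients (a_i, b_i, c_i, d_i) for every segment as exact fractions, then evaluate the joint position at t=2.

Δ: Δ0=-3, Δ1=9/2, Δ2=-5/2, Δ3=3
row 1: diag=6, rhs=45; c'=1/3, d'=15/2
row 2: denom=8−2·1/3=22/3; d'=(-42−2·15/2)/(22/3)=-171/22
row 3: denom=6−2·3/11=60/11; d'=(33−2·-171/22)/(60/11)=89/10
back: M3=89/10
back: M2=-171/22−3/11·89/10=-51/5
back: M1=15/2−1/3·-51/5=109/10
M: M0=0, M1=109/10, M2=-51/5, M3=89/10, M4=0
seg 0: a=-1, c=M0/2=0, d=(M1−M0)/(6·1)=109/60, b=Δ0−h0·(2M0+M1)/6=-289/60
seg 1: a=-4, c=M1/2=109/20, d=(M2−M1)/(6·2)=-211/120, b=Δ1−h1·(2M1+M2)/6=19/30
seg 2: a=5, c=M2/2=-51/10, d=(M3−M2)/(6·2)=191/120, b=Δ2−h2·(2M2+M3)/6=4/3
seg 3: a=0, c=M3/2=89/20, d=(M4−M3)/(6·1)=-89/60, b=Δ3−h3·(2M3+M4)/6=1/30
t_q=2 → seg 1, τ=1; S=-4+19/30·τ+109/20·τ²+-211/120·τ³=13/40

  seg 0: a=-1 b=-289/60 c=0 d=109/60
  seg 1: a=-4 b=19/30 c=109/20 d=-211/120
  seg 2: a=5 b=4/3 c=-51/10 d=191/120
  seg 3: a=0 b=1/30 c=89/20 d=-89/60
S(2) = 13/40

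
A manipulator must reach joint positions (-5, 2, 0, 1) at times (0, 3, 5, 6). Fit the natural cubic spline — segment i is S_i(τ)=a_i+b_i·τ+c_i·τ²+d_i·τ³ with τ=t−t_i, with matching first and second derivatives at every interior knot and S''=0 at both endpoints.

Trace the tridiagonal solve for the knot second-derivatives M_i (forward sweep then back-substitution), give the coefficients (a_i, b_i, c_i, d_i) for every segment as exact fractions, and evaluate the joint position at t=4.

  seg 0: a=-5 b=76/21 c=0 d=-1/7
  seg 1: a=2 b=-5/21 c=-9/7 d=19/42
  seg 2: a=0 b=1/21 c=10/7 d=-10/21
S(4) = 13/14

Δ: Δ0=7/3, Δ1=-1, Δ2=1
row 1: diag=10, rhs=-20; c'=1/5, d'=-2
row 2: denom=6−2·1/5=28/5; d'=(12−2·-2)/(28/5)=20/7
back: M2=20/7
back: M1=-2−1/5·20/7=-18/7
M: M0=0, M1=-18/7, M2=20/7, M3=0
seg 0: a=-5, c=M0/2=0, d=(M1−M0)/(6·3)=-1/7, b=Δ0−h0·(2M0+M1)/6=76/21
seg 1: a=2, c=M1/2=-9/7, d=(M2−M1)/(6·2)=19/42, b=Δ1−h1·(2M1+M2)/6=-5/21
seg 2: a=0, c=M2/2=10/7, d=(M3−M2)/(6·1)=-10/21, b=Δ2−h2·(2M2+M3)/6=1/21
t_q=4 → seg 1, τ=1; S=2+-5/21·τ+-9/7·τ²+19/42·τ³=13/14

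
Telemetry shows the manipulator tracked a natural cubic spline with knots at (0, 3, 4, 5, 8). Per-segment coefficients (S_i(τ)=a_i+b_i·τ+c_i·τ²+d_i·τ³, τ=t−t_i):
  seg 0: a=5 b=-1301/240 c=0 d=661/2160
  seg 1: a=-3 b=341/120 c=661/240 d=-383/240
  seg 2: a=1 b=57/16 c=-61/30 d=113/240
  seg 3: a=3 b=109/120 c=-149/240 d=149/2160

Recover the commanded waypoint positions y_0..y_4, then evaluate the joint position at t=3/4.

y_0 = S_0(0) = a_0 = 5
y_1 = S_1(0) = a_1 = -3
y_2 = S_2(0) = a_2 = 1
y_3 = S_3(0) = a_3 = 3
y_4 = S_3(3) = 2
t_q=3/4 is in segment 0 (τ=3/4); S_0(τ)=1089/1024

y_0=5 y_1=-3 y_2=1 y_3=3 y_4=2
S(3/4) = 1089/1024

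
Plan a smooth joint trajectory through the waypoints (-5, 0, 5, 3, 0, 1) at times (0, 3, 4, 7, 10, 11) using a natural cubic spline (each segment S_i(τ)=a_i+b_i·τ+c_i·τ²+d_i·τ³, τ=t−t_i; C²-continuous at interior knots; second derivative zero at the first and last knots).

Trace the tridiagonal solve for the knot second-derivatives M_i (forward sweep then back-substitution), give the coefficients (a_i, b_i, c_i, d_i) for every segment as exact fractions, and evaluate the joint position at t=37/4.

Δ: Δ0=5/3, Δ1=5, Δ2=-2/3, Δ3=-1, Δ4=1
row 1: diag=8, rhs=20; c'=1/8, d'=5/2
row 2: denom=8−1·1/8=63/8; d'=(-34−1·5/2)/(63/8)=-292/63
row 3: denom=12−3·8/21=76/7; d'=(-2−3·-292/63)/(76/7)=125/114
row 4: denom=8−3·21/76=545/76; d'=(12−3·125/114)/(545/76)=662/545
back: M4=662/545
back: M3=125/114−21/76·662/545=1244/1635
back: M2=-292/63−8/21·1244/1635=-2684/545
back: M1=5/2−1/8·-2684/545=1698/545
M: M0=0, M1=1698/545, M2=-2684/545, M3=1244/1635, M4=662/545, M5=0
seg 0: a=-5, c=M0/2=0, d=(M1−M0)/(6·3)=283/1635, b=Δ0−h0·(2M0+M1)/6=178/1635
seg 1: a=0, c=M1/2=849/545, d=(M2−M1)/(6·1)=-2191/1635, b=Δ1−h1·(2M1+M2)/6=7819/1635
seg 2: a=5, c=M2/2=-1342/545, d=(M3−M2)/(6·3)=4648/14715, b=Δ2−h2·(2M2+M3)/6=1268/327
seg 3: a=3, c=M3/2=622/1635, d=(M4−M3)/(6·3)=371/14715, b=Δ3−h3·(2M3+M4)/6=-3872/1635
seg 4: a=0, c=M4/2=331/545, d=(M5−M4)/(6·1)=-331/1635, b=Δ4−h4·(2M4+M5)/6=973/1635
t_q=37/4 → seg 3, τ=9/4; S=3+-3872/1635·τ+622/1635·τ²+371/14715·τ³=-4023/34880

  seg 0: a=-5 b=178/1635 c=0 d=283/1635
  seg 1: a=0 b=7819/1635 c=849/545 d=-2191/1635
  seg 2: a=5 b=1268/327 c=-1342/545 d=4648/14715
  seg 3: a=3 b=-3872/1635 c=622/1635 d=371/14715
  seg 4: a=0 b=973/1635 c=331/545 d=-331/1635
S(37/4) = -4023/34880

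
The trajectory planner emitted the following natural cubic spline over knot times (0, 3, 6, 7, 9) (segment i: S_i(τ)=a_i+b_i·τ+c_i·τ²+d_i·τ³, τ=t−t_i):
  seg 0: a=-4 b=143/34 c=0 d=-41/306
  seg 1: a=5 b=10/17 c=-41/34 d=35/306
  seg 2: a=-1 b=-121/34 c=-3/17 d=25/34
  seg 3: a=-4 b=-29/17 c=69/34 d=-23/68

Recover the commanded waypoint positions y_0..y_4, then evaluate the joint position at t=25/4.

y_0=-4 y_1=5 y_2=-1 y_3=-4 y_4=-2
S(25/4) = -4111/2176

y_0 = S_0(0) = a_0 = -4
y_1 = S_1(0) = a_1 = 5
y_2 = S_2(0) = a_2 = -1
y_3 = S_3(0) = a_3 = -4
y_4 = S_3(2) = -2
t_q=25/4 is in segment 2 (τ=1/4); S_2(τ)=-4111/2176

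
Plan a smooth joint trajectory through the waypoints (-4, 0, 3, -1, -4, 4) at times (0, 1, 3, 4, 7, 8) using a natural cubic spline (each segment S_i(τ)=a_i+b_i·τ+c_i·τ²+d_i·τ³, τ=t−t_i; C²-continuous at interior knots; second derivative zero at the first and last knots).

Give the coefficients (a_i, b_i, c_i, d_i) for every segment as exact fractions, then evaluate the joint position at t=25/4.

Δ: Δ0=4, Δ1=3/2, Δ2=-4, Δ3=-1, Δ4=8
row 1: diag=6, rhs=-15; c'=1/3, d'=-5/2
row 2: denom=6−2·1/3=16/3; d'=(-33−2·-5/2)/(16/3)=-21/4
row 3: denom=8−1·3/16=125/16; d'=(18−1·-21/4)/(125/16)=372/125
row 4: denom=8−3·48/125=856/125; d'=(54−3·372/125)/(856/125)=2817/428
back: M4=2817/428
back: M3=372/125−48/125·2817/428=48/107
back: M2=-21/4−3/16·48/107=-2283/428
back: M1=-5/2−1/3·-2283/428=-309/428
M: M0=0, M1=-309/428, M2=-2283/428, M3=48/107, M4=2817/428, M5=0
seg 0: a=-4, c=M0/2=0, d=(M1−M0)/(6·1)=-103/856, b=Δ0−h0·(2M0+M1)/6=3527/856
seg 1: a=0, c=M1/2=-309/856, d=(M2−M1)/(6·2)=-329/856, b=Δ1−h1·(2M1+M2)/6=1609/428
seg 2: a=3, c=M2/2=-2283/856, d=(M3−M2)/(6·1)=825/856, b=Δ2−h2·(2M2+M3)/6=-983/428
seg 3: a=-1, c=M3/2=24/107, d=(M4−M3)/(6·3)=875/2568, b=Δ3−h3·(2M3+M4)/6=-4057/856
seg 4: a=-4, c=M4/2=2817/856, d=(M5−M4)/(6·1)=-939/856, b=Δ4−h4·(2M4+M5)/6=2485/428
t_q=25/4 → seg 3, τ=9/4; S=-1+-4057/856·τ+24/107·τ²+875/2568·τ³=-364159/54784

  seg 0: a=-4 b=3527/856 c=0 d=-103/856
  seg 1: a=0 b=1609/428 c=-309/856 d=-329/856
  seg 2: a=3 b=-983/428 c=-2283/856 d=825/856
  seg 3: a=-1 b=-4057/856 c=24/107 d=875/2568
  seg 4: a=-4 b=2485/428 c=2817/856 d=-939/856
S(25/4) = -364159/54784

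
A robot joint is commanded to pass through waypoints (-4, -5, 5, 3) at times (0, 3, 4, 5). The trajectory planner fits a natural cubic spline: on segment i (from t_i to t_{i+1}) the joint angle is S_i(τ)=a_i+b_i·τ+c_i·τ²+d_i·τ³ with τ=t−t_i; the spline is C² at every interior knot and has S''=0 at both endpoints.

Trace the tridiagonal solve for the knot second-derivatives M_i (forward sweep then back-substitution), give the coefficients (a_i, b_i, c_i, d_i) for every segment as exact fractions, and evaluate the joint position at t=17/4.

  seg 0: a=-4 b=-511/93 c=0 d=160/279
  seg 1: a=-5 b=929/93 c=160/31 d=-479/93
  seg 2: a=5 b=452/93 c=-319/31 d=319/93
S(17/4) = 11161/1984

Δ: Δ0=-1/3, Δ1=10, Δ2=-2
row 1: diag=8, rhs=62; c'=1/8, d'=31/4
row 2: denom=4−1·1/8=31/8; d'=(-72−1·31/4)/(31/8)=-638/31
back: M2=-638/31
back: M1=31/4−1/8·-638/31=320/31
M: M0=0, M1=320/31, M2=-638/31, M3=0
seg 0: a=-4, c=M0/2=0, d=(M1−M0)/(6·3)=160/279, b=Δ0−h0·(2M0+M1)/6=-511/93
seg 1: a=-5, c=M1/2=160/31, d=(M2−M1)/(6·1)=-479/93, b=Δ1−h1·(2M1+M2)/6=929/93
seg 2: a=5, c=M2/2=-319/31, d=(M3−M2)/(6·1)=319/93, b=Δ2−h2·(2M2+M3)/6=452/93
t_q=17/4 → seg 2, τ=1/4; S=5+452/93·τ+-319/31·τ²+319/93·τ³=11161/1984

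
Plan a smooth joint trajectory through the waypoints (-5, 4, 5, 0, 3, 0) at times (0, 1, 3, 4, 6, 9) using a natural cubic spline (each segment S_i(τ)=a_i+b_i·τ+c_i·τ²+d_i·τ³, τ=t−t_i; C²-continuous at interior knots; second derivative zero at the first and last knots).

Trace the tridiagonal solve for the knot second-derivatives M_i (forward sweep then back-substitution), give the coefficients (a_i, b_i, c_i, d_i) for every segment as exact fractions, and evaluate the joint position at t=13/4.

Δ: Δ0=9, Δ1=1/2, Δ2=-5, Δ3=3/2, Δ4=-1
row 1: diag=6, rhs=-51; c'=1/3, d'=-17/2
row 2: denom=6−2·1/3=16/3; d'=(-33−2·-17/2)/(16/3)=-3
row 3: denom=6−1·3/16=93/16; d'=(39−1·-3)/(93/16)=224/31
row 4: denom=10−2·32/93=866/93; d'=(-15−2·224/31)/(866/93)=-2739/866
back: M4=-2739/866
back: M3=224/31−32/93·-2739/866=3600/433
back: M2=-3−3/16·3600/433=-1974/433
back: M1=-17/2−1/3·-1974/433=-6045/866
M: M0=0, M1=-6045/866, M2=-1974/433, M3=3600/433, M4=-2739/866, M5=0
seg 0: a=-5, c=M0/2=0, d=(M1−M0)/(6·1)=-2015/1732, b=Δ0−h0·(2M0+M1)/6=17603/1732
seg 1: a=4, c=M1/2=-6045/1732, d=(M2−M1)/(6·2)=699/3464, b=Δ1−h1·(2M1+M2)/6=5779/866
seg 2: a=5, c=M2/2=-987/433, d=(M3−M2)/(6·1)=929/433, b=Δ2−h2·(2M2+M3)/6=-2107/433
seg 3: a=0, c=M3/2=1800/433, d=(M4−M3)/(6·2)=-3313/3464, b=Δ3−h3·(2M3+M4)/6=-1294/433
seg 4: a=3, c=M4/2=-2739/1732, d=(M5−M4)/(6·3)=913/5196, b=Δ4−h4·(2M4+M5)/6=1873/866
t_q=13/4 → seg 2, τ=1/4; S=5+-2107/433·τ+-987/433·τ²+929/433·τ³=101829/27712

  seg 0: a=-5 b=17603/1732 c=0 d=-2015/1732
  seg 1: a=4 b=5779/866 c=-6045/1732 d=699/3464
  seg 2: a=5 b=-2107/433 c=-987/433 d=929/433
  seg 3: a=0 b=-1294/433 c=1800/433 d=-3313/3464
  seg 4: a=3 b=1873/866 c=-2739/1732 d=913/5196
S(13/4) = 101829/27712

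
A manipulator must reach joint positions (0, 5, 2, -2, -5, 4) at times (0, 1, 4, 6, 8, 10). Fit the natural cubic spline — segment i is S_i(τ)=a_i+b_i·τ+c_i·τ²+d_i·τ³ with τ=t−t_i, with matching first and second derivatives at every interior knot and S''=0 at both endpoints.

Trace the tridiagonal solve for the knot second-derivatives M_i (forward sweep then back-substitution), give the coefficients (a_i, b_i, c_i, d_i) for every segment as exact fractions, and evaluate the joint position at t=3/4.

  seg 0: a=0 b=64/11 c=0 d=-9/11
  seg 1: a=5 b=37/11 c=-27/11 d=1/3
  seg 2: a=2 b=-26/11 c=6/11 d=-2/11
  seg 3: a=-2 b=-26/11 c=-6/11 d=43/88
  seg 4: a=-5 b=29/22 c=105/44 d=-35/88
S(3/4) = 2829/704

Δ: Δ0=5, Δ1=-1, Δ2=-2, Δ3=-3/2, Δ4=9/2
row 1: diag=8, rhs=-36; c'=3/8, d'=-9/2
row 2: denom=10−3·3/8=71/8; d'=(-6−3·-9/2)/(71/8)=60/71
row 3: denom=8−2·16/71=536/71; d'=(3−2·60/71)/(536/71)=93/536
row 4: denom=8−2·71/268=1001/134; d'=(36−2·93/536)/(1001/134)=105/22
back: M4=105/22
back: M3=93/536−71/268·105/22=-12/11
back: M2=60/71−16/71·-12/11=12/11
back: M1=-9/2−3/8·12/11=-54/11
M: M0=0, M1=-54/11, M2=12/11, M3=-12/11, M4=105/22, M5=0
seg 0: a=0, c=M0/2=0, d=(M1−M0)/(6·1)=-9/11, b=Δ0−h0·(2M0+M1)/6=64/11
seg 1: a=5, c=M1/2=-27/11, d=(M2−M1)/(6·3)=1/3, b=Δ1−h1·(2M1+M2)/6=37/11
seg 2: a=2, c=M2/2=6/11, d=(M3−M2)/(6·2)=-2/11, b=Δ2−h2·(2M2+M3)/6=-26/11
seg 3: a=-2, c=M3/2=-6/11, d=(M4−M3)/(6·2)=43/88, b=Δ3−h3·(2M3+M4)/6=-26/11
seg 4: a=-5, c=M4/2=105/44, d=(M5−M4)/(6·2)=-35/88, b=Δ4−h4·(2M4+M5)/6=29/22
t_q=3/4 → seg 0, τ=3/4; S=0+64/11·τ+0·τ²+-9/11·τ³=2829/704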